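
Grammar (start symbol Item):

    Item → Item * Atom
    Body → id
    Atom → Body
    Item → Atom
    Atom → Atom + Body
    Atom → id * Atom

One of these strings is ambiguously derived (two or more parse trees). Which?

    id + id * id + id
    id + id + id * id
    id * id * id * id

id * id * id * id

id + id * id + id: 1 tree
id + id + id * id: 1 tree
id * id * id * id: 8 trees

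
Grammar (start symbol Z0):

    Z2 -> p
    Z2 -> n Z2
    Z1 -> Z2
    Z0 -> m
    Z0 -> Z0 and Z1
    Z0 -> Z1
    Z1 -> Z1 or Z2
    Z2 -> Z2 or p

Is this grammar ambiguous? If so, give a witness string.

Witness: p or p

Derivation 1: Z0 ⇒ Z1 ⇒ Z2 ⇒ Z2 or p ⇒ p or p
Derivation 2: Z0 ⇒ Z1 ⇒ Z1 or Z2 ⇒ Z2 or Z2 ⇒ p or Z2 ⇒ p or p

Two distinct leftmost derivations for the same string.

Ambiguous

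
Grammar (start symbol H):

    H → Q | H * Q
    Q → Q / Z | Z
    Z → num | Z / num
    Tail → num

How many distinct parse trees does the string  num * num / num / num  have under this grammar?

4

Parse trees for num * num / num / num:
  [H [H [Q [Z num]]] * [Q [Q [Z num]] / [Z [Z num] / num]]]
  [H [H [Q [Z num]]] * [Q [Q [Q [Z num]] / [Z num]] / [Z num]]]
  [H [H [Q [Z num]]] * [Q [Q [Z [Z num] / num]] / [Z num]]]
  [H [H [Q [Z num]]] * [Q [Z [Z [Z num] / num] / num]]]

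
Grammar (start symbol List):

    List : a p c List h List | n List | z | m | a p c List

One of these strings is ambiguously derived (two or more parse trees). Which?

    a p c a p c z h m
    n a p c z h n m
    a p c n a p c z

a p c a p c z h m: 2 trees
n a p c z h n m: 1 tree
a p c n a p c z: 1 tree

a p c a p c z h m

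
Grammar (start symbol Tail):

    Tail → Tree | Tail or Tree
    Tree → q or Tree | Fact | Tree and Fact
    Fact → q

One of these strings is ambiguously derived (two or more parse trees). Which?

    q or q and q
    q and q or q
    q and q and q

q or q and q: 3 trees
q and q or q: 1 tree
q and q and q: 1 tree

q or q and q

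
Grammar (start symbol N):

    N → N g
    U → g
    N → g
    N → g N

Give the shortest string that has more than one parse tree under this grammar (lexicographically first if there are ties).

length 1: no string has ≥2 trees
length 2: g g has 2 parse trees

Two derivations of g g:
  N ⇒ N g ⇒ g g
  N ⇒ g N ⇒ g g

g g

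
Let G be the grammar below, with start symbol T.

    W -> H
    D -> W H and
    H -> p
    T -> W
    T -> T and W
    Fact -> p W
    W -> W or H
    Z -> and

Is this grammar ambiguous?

Unambiguous

(Fact, Z, D are unreachable from T, so their rules don't affect L(T).) This is a standard precedence ladder (T over W over H), with each level left-recursive on its own operator ('and' at T, 'or' at W). That structure is LR(1), hence unambiguous.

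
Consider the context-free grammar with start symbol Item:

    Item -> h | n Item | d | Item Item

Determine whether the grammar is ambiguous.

Witness: d d d

Derivation 1: Item ⇒ Item Item ⇒ d Item ⇒ d Item Item ⇒ d d Item ⇒ d d d
Derivation 2: Item ⇒ Item Item ⇒ Item Item Item ⇒ d Item Item ⇒ d d Item ⇒ d d d

Two distinct leftmost derivations for the same string.

Ambiguous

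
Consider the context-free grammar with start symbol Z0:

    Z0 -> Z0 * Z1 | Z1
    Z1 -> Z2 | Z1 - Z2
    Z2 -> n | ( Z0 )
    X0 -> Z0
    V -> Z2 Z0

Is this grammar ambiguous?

(X0, V are unreachable from Z0, so their rules don't affect L(Z0).) Z0 → Z0 * Z1 | Z1  ;  Z1 → Z1 - Z2 | Z2  — a left-associative chain with Z2 at the bottom. Each string factors uniquely by precedence.

Unambiguous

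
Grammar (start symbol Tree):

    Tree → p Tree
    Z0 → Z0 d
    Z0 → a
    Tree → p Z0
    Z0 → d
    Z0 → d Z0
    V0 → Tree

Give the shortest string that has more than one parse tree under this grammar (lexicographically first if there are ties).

length 2: no string has ≥2 trees
length 3: p d d has 2 parse trees

Two derivations of p d d:
  Tree ⇒ p Z0 ⇒ p Z0 d ⇒ p d d
  Tree ⇒ p Z0 ⇒ p d Z0 ⇒ p d d

p d d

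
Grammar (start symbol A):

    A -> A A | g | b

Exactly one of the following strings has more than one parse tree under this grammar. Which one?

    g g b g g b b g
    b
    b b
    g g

g g b g g b b g

g g b g g b b g: 429 trees
b: 1 tree
b b: 1 tree
g g: 1 tree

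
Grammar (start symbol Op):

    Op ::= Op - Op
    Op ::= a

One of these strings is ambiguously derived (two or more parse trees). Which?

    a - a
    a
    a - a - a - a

a - a - a - a

a - a: 1 tree
a: 1 tree
a - a - a - a: 5 trees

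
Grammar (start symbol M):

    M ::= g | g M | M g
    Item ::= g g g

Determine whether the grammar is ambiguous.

Witness: g g

Derivation 1: M ⇒ g M ⇒ g g
Derivation 2: M ⇒ M g ⇒ g g

Two distinct leftmost derivations for the same string.

Ambiguous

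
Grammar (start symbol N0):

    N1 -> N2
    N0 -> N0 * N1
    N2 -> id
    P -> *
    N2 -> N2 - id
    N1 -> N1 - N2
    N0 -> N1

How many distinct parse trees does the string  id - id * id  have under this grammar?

2

Parse trees for id - id * id:
  [N0 [N0 [N1 [N2 [N2 id] - id]]] * [N1 [N2 id]]]
  [N0 [N0 [N1 [N1 [N2 id]] - [N2 id]]] * [N1 [N2 id]]]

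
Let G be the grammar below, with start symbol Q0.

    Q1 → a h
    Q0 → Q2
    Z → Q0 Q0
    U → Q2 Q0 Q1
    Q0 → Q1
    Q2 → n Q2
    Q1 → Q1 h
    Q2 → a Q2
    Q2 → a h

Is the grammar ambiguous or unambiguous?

Witness: a h

Derivation 1: Q0 ⇒ Q2 ⇒ a h
Derivation 2: Q0 ⇒ Q1 ⇒ a h

Two distinct leftmost derivations for the same string.

Ambiguous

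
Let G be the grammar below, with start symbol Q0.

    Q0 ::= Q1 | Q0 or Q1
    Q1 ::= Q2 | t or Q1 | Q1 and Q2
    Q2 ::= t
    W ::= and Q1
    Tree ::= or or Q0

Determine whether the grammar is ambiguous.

Witness: t or t

Derivation 1: Q0 ⇒ Q1 ⇒ t or Q1 ⇒ t or Q2 ⇒ t or t
Derivation 2: Q0 ⇒ Q0 or Q1 ⇒ Q1 or Q1 ⇒ Q2 or Q1 ⇒ t or Q1 ⇒ t or Q2 ⇒ t or t

Two distinct leftmost derivations for the same string.

Ambiguous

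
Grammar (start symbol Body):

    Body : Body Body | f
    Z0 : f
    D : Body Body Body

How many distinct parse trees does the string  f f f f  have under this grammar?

Parse trees for f f f f:
  [Body [Body f] [Body [Body f] [Body [Body f] [Body f]]]]
  [Body [Body f] [Body [Body [Body f] [Body f]] [Body f]]]
  [Body [Body [Body f] [Body f]] [Body [Body f] [Body f]]]
  [Body [Body [Body f] [Body [Body f] [Body f]]] [Body f]]
  [Body [Body [Body [Body f] [Body f]] [Body f]] [Body f]]

5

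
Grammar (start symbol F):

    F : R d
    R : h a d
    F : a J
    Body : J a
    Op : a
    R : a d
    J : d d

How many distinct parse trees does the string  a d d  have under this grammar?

2

Parse trees for a d d:
  [F [R a d] d]
  [F a [J d d]]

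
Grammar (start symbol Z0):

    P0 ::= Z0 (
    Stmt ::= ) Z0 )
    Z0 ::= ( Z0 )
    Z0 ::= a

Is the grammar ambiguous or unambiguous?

Unambiguous

Only Z0 is reachable from Z0; ignoring the rest: Each string is a nest of matched brackets around a single atom. An opening bracket forces the recursive rule; an atom forces the base rule.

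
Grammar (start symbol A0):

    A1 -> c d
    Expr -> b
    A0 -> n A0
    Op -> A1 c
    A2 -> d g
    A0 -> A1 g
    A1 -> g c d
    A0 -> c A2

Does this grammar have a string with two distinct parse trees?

Witness: c d g

Derivation 1: A0 ⇒ A1 g ⇒ c d g
Derivation 2: A0 ⇒ c A2 ⇒ c d g

Two distinct leftmost derivations for the same string.

Ambiguous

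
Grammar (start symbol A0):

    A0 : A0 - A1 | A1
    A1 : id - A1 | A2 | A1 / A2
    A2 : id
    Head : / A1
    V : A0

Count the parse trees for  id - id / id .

Parse trees for id - id / id:
  [A0 [A0 [A1 [A2 id]]] - [A1 [A1 [A2 id]] / [A2 id]]]
  [A0 [A1 id - [A1 [A1 [A2 id]] / [A2 id]]]]
  [A0 [A1 [A1 id - [A1 [A2 id]]] / [A2 id]]]

3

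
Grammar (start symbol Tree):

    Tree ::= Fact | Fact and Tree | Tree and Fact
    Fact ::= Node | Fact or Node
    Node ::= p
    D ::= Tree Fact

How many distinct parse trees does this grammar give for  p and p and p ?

Parse trees for p and p and p:
  [Tree [Fact [Node p]] and [Tree [Fact [Node p]] and [Tree [Fact [Node p]]]]]
  [Tree [Fact [Node p]] and [Tree [Tree [Fact [Node p]]] and [Fact [Node p]]]]
  [Tree [Tree [Fact [Node p]] and [Tree [Fact [Node p]]]] and [Fact [Node p]]]
  [Tree [Tree [Tree [Fact [Node p]]] and [Fact [Node p]]] and [Fact [Node p]]]

4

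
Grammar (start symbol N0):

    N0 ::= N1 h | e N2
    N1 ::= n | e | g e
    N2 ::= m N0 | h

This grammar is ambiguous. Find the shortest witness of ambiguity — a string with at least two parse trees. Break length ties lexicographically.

e h

length 2: e h has 2 parse trees

Two derivations of e h:
  N0 ⇒ N1 h ⇒ e h
  N0 ⇒ e N2 ⇒ e h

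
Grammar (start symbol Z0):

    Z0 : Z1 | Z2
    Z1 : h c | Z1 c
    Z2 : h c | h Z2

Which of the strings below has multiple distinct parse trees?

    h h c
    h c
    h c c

h h c: 1 tree
h c: 2 trees
h c c: 1 tree

h c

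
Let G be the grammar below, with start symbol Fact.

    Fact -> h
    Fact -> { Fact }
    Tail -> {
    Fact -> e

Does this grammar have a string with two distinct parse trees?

Unambiguous

(Tail is unreachable from Fact, so its rules don't affect L(Fact).) L(Fact) is { openⁿ atom closeⁿ : n ≥ 0 }. The bracket depth fixes n, and the derivation is forced at every step.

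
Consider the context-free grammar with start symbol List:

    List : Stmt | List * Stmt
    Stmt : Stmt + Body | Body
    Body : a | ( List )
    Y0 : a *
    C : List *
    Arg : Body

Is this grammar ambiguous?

Only List, Stmt, Body are reachable from List; ignoring the rest: List → List * Stmt | Stmt  ;  Stmt → Stmt + Body | Body  — a left-associative chain with Body at the bottom. Each string factors uniquely by precedence.

Unambiguous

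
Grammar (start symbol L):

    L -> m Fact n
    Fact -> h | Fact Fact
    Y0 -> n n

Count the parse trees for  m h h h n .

Parse trees for m h h h n:
  [L m [Fact [Fact h] [Fact [Fact h] [Fact h]]] n]
  [L m [Fact [Fact [Fact h] [Fact h]] [Fact h]] n]

2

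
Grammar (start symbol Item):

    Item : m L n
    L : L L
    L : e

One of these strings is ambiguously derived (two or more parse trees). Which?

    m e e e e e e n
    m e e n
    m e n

m e e e e e e n: 42 trees
m e e n: 1 tree
m e n: 1 tree

m e e e e e e n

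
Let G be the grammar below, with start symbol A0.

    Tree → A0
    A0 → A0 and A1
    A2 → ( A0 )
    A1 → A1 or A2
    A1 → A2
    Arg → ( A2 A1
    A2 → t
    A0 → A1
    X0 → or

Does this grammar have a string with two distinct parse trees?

Only A0, A1, A2 are reachable from A0; ignoring the rest: This is a standard precedence ladder (A0 over A1 over A2), with each level left-recursive on its own operator ('and' at A0, 'or' at A1). That structure is LR(1), hence unambiguous.

Unambiguous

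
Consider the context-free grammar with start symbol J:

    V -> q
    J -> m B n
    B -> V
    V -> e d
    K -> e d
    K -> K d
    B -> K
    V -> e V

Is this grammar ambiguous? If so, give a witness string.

Witness: m e d n

Derivation 1: J ⇒ m B n ⇒ m V n ⇒ m e d n
Derivation 2: J ⇒ m B n ⇒ m K n ⇒ m e d n

Two distinct leftmost derivations for the same string.

Ambiguous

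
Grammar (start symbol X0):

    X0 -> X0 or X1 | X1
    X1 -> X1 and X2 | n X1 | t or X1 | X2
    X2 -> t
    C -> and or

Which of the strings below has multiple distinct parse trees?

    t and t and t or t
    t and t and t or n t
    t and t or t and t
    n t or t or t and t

n t or t or t and t

t and t and t or t: 1 tree
t and t and t or n t: 1 tree
t and t or t and t: 1 tree
n t or t or t and t: 8 trees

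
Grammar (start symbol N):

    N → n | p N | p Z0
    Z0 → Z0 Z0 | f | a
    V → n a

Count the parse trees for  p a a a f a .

14

Parse trees for p a a a f a (showing first 6 of 14):
  [N p [Z0 [Z0 a] [Z0 [Z0 a] [Z0 [Z0 a] [Z0 [Z0 f] [Z0 a]]]]]]
  [N p [Z0 [Z0 a] [Z0 [Z0 a] [Z0 [Z0 [Z0 a] [Z0 f]] [Z0 a]]]]]
  [N p [Z0 [Z0 a] [Z0 [Z0 [Z0 a] [Z0 a]] [Z0 [Z0 f] [Z0 a]]]]]
  [N p [Z0 [Z0 a] [Z0 [Z0 [Z0 a] [Z0 [Z0 a] [Z0 f]]] [Z0 a]]]]
  [N p [Z0 [Z0 a] [Z0 [Z0 [Z0 [Z0 a] [Z0 a]] [Z0 f]] [Z0 a]]]]
  [N p [Z0 [Z0 [Z0 a] [Z0 a]] [Z0 [Z0 a] [Z0 [Z0 f] [Z0 a]]]]]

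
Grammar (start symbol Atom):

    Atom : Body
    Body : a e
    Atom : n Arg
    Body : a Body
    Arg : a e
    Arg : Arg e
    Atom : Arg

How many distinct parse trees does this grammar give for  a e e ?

1

Parse trees for a e e:
  [Atom [Arg [Arg a e] e]]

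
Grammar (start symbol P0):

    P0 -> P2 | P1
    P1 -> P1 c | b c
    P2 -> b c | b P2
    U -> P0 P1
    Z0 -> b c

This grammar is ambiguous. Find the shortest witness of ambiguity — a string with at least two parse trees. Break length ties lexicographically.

length 2: b c has 2 parse trees

Two derivations of b c:
  P0 ⇒ P2 ⇒ b c
  P0 ⇒ P1 ⇒ b c

b c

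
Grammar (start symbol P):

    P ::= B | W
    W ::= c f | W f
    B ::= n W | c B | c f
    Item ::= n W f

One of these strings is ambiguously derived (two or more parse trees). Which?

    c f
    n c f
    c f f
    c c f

c f: 2 trees
n c f: 1 tree
c f f: 1 tree
c c f: 1 tree

c f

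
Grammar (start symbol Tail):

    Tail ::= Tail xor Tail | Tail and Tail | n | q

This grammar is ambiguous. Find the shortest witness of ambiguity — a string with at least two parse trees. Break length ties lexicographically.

length 1: no string has ≥2 trees
length 3: no string has ≥2 trees
length 5: n and n and n has 2 parse trees

Two derivations of n and n and n:
  Tail ⇒ Tail and Tail ⇒ Tail and Tail and Tail ⇒ n and Tail and Tail ⇒ n and n and Tail ⇒ n and n and n
  Tail ⇒ Tail and Tail ⇒ n and Tail ⇒ n and Tail and Tail ⇒ n and n and Tail ⇒ n and n and n

n and n and n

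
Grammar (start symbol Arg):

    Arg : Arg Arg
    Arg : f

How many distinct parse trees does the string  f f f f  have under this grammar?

5

Parse trees for f f f f:
  [Arg [Arg f] [Arg [Arg f] [Arg [Arg f] [Arg f]]]]
  [Arg [Arg f] [Arg [Arg [Arg f] [Arg f]] [Arg f]]]
  [Arg [Arg [Arg f] [Arg f]] [Arg [Arg f] [Arg f]]]
  [Arg [Arg [Arg f] [Arg [Arg f] [Arg f]]] [Arg f]]
  [Arg [Arg [Arg [Arg f] [Arg f]] [Arg f]] [Arg f]]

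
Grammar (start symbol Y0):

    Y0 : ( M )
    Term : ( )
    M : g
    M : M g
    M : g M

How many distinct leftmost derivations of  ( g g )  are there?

Parse trees for ( g g ):
  [Y0 ( [M [M g] g] )]
  [Y0 ( [M g [M g]] )]

2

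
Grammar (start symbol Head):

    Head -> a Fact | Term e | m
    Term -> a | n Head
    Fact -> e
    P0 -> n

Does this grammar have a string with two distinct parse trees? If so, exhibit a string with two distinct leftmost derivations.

Ambiguous

Witness: a e

Derivation 1: Head ⇒ a Fact ⇒ a e
Derivation 2: Head ⇒ Term e ⇒ a e

Two distinct leftmost derivations for the same string.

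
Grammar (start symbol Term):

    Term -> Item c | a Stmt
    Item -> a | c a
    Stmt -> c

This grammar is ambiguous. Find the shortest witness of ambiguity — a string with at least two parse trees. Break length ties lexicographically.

length 2: a c has 2 parse trees

Two derivations of a c:
  Term ⇒ Item c ⇒ a c
  Term ⇒ a Stmt ⇒ a c

a c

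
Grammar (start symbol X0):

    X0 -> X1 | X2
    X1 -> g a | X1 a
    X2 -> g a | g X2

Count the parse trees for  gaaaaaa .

1

Parse trees for gaaaaaa:
  [X0 [X1 [X1 [X1 [X1 [X1 [X1 g a] a] a] a] a] a]]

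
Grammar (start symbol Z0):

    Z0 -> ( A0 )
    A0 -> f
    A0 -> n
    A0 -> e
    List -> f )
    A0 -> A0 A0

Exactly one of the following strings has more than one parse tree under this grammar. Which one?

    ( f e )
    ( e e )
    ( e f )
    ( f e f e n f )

( f e f e n f )

( f e ): 1 tree
( e e ): 1 tree
( e f ): 1 tree
( f e f e n f ): 42 trees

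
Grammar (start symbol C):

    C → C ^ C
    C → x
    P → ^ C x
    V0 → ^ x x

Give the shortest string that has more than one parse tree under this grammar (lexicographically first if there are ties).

length 1: no string has ≥2 trees
length 3: no string has ≥2 trees
length 5: x ^ x ^ x has 2 parse trees

Two derivations of x ^ x ^ x:
  C ⇒ C ^ C ⇒ C ^ C ^ C ⇒ x ^ C ^ C ⇒ x ^ x ^ C ⇒ x ^ x ^ x
  C ⇒ C ^ C ⇒ x ^ C ⇒ x ^ C ^ C ⇒ x ^ x ^ C ⇒ x ^ x ^ x

x ^ x ^ x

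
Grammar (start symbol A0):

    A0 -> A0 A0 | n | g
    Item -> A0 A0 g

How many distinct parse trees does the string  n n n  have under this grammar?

Parse trees for n n n:
  [A0 [A0 n] [A0 [A0 n] [A0 n]]]
  [A0 [A0 [A0 n] [A0 n]] [A0 n]]

2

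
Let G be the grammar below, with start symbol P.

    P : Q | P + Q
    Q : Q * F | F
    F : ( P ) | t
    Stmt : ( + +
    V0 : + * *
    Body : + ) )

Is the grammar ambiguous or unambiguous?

Unambiguous

(Stmt, V0, Body are unreachable from P, so their rules don't affect L(P).) P → P + Q | Q  ;  Q → Q * F | F  — a left-associative chain with F at the bottom. Each string factors uniquely by precedence.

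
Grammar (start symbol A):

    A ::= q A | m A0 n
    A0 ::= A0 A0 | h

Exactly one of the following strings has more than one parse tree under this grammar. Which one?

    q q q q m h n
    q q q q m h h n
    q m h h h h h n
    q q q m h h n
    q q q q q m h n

q m h h h h h n

q q q q m h n: 1 tree
q q q q m h h n: 1 tree
q m h h h h h n: 14 trees
q q q m h h n: 1 tree
q q q q q m h n: 1 tree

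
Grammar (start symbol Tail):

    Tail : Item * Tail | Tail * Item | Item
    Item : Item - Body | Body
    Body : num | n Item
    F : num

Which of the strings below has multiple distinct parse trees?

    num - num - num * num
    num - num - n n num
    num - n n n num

num - num - num * num

num - num - num * num: 2 trees
num - num - n n num: 1 tree
num - n n n num: 1 tree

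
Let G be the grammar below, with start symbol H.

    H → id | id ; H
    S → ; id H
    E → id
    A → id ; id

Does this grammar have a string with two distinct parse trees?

Unambiguous

Only H is reachable from H; ignoring the rest: The reachable grammar is A → atom sep A | atom. Each atom is followed by either the separator (recurse) or end-of-string (stop) — no choice point.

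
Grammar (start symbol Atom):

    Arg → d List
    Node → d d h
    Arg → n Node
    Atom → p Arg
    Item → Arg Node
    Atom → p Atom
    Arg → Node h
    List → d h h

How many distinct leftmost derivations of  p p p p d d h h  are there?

2

Parse trees for p p p p d d h h:
  [Atom p [Atom p [Atom p [Atom p [Arg d [List d h h]]]]]]
  [Atom p [Atom p [Atom p [Atom p [Arg [Node d d h] h]]]]]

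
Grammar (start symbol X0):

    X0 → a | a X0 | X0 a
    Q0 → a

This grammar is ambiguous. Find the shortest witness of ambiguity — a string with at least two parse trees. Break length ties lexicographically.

a a

length 1: no string has ≥2 trees
length 2: a a has 2 parse trees

Two derivations of a a:
  X0 ⇒ a X0 ⇒ a a
  X0 ⇒ X0 a ⇒ a a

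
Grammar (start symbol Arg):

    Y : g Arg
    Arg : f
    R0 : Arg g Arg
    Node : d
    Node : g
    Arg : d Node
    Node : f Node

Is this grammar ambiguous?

Unambiguous

(R0, Y are unreachable from Arg, so their rules don't affect L(Arg).) Each reachable nonterminal has at most one production per leading terminal, and all productions are right-linear; the derivation is determined token-by-token.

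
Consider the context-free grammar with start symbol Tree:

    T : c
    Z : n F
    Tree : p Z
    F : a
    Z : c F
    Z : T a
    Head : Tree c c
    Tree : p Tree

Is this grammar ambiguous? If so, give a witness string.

Witness: p c a

Derivation 1: Tree ⇒ p Z ⇒ p c F ⇒ p c a
Derivation 2: Tree ⇒ p Z ⇒ p T a ⇒ p c a

Two distinct leftmost derivations for the same string.

Ambiguous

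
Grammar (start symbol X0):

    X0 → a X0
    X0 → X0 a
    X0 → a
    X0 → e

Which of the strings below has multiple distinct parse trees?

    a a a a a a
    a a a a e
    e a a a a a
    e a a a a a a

a a a a a a: 32 trees
a a a a e: 1 tree
e a a a a a: 1 tree
e a a a a a a: 1 tree

a a a a a a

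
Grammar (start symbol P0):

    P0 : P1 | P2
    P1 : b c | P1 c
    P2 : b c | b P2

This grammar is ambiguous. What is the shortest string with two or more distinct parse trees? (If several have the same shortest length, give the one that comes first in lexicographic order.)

length 2: b c has 2 parse trees

Two derivations of b c:
  P0 ⇒ P1 ⇒ b c
  P0 ⇒ P2 ⇒ b c

b c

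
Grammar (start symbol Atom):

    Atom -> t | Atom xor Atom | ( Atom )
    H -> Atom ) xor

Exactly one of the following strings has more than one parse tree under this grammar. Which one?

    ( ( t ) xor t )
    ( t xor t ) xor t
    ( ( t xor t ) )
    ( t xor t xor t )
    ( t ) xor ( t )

( t xor t xor t )

( ( t ) xor t ): 1 tree
( t xor t ) xor t: 1 tree
( ( t xor t ) ): 1 tree
( t xor t xor t ): 2 trees
( t ) xor ( t ): 1 tree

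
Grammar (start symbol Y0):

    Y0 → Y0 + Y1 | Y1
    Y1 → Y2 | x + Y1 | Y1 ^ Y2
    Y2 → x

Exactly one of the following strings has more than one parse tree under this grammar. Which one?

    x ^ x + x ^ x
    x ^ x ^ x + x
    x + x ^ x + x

x + x ^ x + x

x ^ x + x ^ x: 1 tree
x ^ x ^ x + x: 1 tree
x + x ^ x + x: 3 trees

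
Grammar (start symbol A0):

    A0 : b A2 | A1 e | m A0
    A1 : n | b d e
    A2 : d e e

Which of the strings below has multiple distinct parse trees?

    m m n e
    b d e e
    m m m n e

b d e e

m m n e: 1 tree
b d e e: 2 trees
m m m n e: 1 tree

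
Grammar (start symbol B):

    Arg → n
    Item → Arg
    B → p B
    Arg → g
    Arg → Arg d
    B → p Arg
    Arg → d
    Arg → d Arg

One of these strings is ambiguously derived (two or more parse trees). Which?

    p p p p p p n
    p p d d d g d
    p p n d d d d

p p d d d g d

p p p p p p n: 1 tree
p p d d d g d: 4 trees
p p n d d d d: 1 tree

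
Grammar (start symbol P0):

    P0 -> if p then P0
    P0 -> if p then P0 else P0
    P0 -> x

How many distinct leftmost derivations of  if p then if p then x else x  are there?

Parse trees for if p then if p then x else x:
  [P0 if p then [P0 if p then [P0 x] else [P0 x]]]
  [P0 if p then [P0 if p then [P0 x]] else [P0 x]]

2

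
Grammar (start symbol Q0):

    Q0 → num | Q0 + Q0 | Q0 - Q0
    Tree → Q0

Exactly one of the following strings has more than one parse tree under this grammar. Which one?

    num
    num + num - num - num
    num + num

num + num - num - num

num: 1 tree
num + num - num - num: 5 trees
num + num: 1 tree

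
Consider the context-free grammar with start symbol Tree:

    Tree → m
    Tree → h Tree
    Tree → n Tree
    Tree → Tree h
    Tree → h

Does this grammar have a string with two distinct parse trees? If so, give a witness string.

Ambiguous

Witness: h h

Derivation 1: Tree ⇒ h Tree ⇒ h h
Derivation 2: Tree ⇒ Tree h ⇒ h h

Two distinct leftmost derivations for the same string.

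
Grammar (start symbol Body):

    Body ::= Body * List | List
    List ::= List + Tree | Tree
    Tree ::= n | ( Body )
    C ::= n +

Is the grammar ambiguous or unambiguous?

Only Body, List, Tree are reachable from Body; ignoring the rest: Body → Body * List | List  ;  List → List + Tree | Tree  — a left-associative chain with Tree at the bottom. Each string factors uniquely by precedence.

Unambiguous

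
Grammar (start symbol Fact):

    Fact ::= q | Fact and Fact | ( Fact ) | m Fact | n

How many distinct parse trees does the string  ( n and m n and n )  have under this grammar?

3

Parse trees for ( n and m n and n ):
  [Fact ( [Fact [Fact n] and [Fact [Fact m [Fact n]] and [Fact n]]] )]
  [Fact ( [Fact [Fact n] and [Fact m [Fact [Fact n] and [Fact n]]]] )]
  [Fact ( [Fact [Fact [Fact n] and [Fact m [Fact n]]] and [Fact n]] )]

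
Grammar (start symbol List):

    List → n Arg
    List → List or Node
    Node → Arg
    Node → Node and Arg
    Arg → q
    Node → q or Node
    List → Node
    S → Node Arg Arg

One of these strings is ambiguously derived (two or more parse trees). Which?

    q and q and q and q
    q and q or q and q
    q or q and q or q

q or q and q or q

q and q and q and q: 1 tree
q and q or q and q: 1 tree
q or q and q or q: 3 trees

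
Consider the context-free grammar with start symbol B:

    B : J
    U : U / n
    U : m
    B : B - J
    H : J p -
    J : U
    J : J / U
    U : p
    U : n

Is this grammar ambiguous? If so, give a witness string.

Ambiguous

Witness: m / n

Derivation 1: B ⇒ J ⇒ U ⇒ U / n ⇒ m / n
Derivation 2: B ⇒ J ⇒ J / U ⇒ U / U ⇒ m / U ⇒ m / n

Two distinct leftmost derivations for the same string.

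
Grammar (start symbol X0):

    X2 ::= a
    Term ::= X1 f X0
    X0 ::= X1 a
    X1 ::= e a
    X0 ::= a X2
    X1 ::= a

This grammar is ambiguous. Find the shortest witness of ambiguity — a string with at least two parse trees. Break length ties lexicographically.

a a

length 2: a a has 2 parse trees

Two derivations of a a:
  X0 ⇒ X1 a ⇒ a a
  X0 ⇒ a X2 ⇒ a a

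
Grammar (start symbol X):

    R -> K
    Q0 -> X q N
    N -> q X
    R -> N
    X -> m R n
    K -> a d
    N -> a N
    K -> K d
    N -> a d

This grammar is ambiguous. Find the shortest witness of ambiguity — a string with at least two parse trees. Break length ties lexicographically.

length 4: m a d n has 2 parse trees

Two derivations of m a d n:
  X ⇒ m R n ⇒ m K n ⇒ m a d n
  X ⇒ m R n ⇒ m N n ⇒ m a d n

m a d n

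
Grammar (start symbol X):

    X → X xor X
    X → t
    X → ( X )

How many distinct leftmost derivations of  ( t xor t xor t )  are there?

2

Parse trees for ( t xor t xor t ):
  [X ( [X [X t] xor [X [X t] xor [X t]]] )]
  [X ( [X [X [X t] xor [X t]] xor [X t]] )]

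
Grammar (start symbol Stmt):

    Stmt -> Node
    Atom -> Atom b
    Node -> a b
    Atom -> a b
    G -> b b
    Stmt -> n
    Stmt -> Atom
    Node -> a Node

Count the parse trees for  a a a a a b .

1

Parse trees for a a a a a b:
  [Stmt [Node a [Node a [Node a [Node a [Node a b]]]]]]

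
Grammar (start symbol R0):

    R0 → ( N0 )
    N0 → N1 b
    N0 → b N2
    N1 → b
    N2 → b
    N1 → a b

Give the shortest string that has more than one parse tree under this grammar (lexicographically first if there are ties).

length 4: ( b b ) has 2 parse trees

Two derivations of ( b b ):
  R0 ⇒ ( N0 ) ⇒ ( N1 b ) ⇒ ( b b )
  R0 ⇒ ( N0 ) ⇒ ( b N2 ) ⇒ ( b b )

( b b )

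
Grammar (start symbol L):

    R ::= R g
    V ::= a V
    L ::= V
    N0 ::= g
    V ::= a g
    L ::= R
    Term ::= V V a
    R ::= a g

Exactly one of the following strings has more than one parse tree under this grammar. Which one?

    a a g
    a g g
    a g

a a g: 1 tree
a g g: 1 tree
a g: 2 trees

a g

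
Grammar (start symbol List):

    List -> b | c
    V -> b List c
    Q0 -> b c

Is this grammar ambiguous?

Unambiguous

(V, Q0 are unreachable from List, so their rules don't affect L(List).) Restricted to the reachable nonterminals, every rule has the form A → t or A → t B, and no two rules for the same A share a first terminal. The grammar encodes a DFA — one run per string.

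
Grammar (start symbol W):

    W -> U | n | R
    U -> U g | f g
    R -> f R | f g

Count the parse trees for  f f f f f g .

1

Parse trees for f f f f f g:
  [W [R f [R f [R f [R f [R f g]]]]]]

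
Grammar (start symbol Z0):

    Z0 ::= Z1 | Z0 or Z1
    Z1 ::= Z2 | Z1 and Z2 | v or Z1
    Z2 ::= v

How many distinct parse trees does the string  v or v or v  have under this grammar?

Parse trees for v or v or v:
  [Z0 [Z1 v or [Z1 v or [Z1 [Z2 v]]]]]
  [Z0 [Z0 [Z1 [Z2 v]]] or [Z1 v or [Z1 [Z2 v]]]]
  [Z0 [Z0 [Z1 v or [Z1 [Z2 v]]]] or [Z1 [Z2 v]]]
  [Z0 [Z0 [Z0 [Z1 [Z2 v]]] or [Z1 [Z2 v]]] or [Z1 [Z2 v]]]

4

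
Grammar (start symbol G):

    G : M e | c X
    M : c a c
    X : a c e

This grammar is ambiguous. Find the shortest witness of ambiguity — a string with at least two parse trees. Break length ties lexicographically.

length 4: c a c e has 2 parse trees

Two derivations of c a c e:
  G ⇒ M e ⇒ c a c e
  G ⇒ c X ⇒ c a c e

c a c e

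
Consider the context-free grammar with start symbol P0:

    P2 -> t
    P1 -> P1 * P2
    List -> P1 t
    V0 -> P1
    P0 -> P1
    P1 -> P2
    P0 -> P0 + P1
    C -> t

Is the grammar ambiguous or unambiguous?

Unambiguous

Only P0, P1, P2 are reachable from P0; ignoring the rest: P0 → P0 + P1 | P1  ;  P1 → P1 * P2 | P2  — a left-associative chain with P2 at the bottom. Each string factors uniquely by precedence.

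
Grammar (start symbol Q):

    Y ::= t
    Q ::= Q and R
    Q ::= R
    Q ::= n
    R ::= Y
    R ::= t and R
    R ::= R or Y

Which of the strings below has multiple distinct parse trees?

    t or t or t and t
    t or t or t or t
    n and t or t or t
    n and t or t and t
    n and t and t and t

t or t or t and t: 1 tree
t or t or t or t: 1 tree
n and t or t or t: 1 tree
n and t or t and t: 1 tree
n and t and t and t: 4 trees

n and t and t and t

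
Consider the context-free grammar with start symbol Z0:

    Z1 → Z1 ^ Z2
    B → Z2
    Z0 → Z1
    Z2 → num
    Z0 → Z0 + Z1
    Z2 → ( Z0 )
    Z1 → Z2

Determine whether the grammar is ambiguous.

Only Z0, Z1, Z2 are reachable from Z0; ignoring the rest: This is a standard precedence ladder (Z0 over Z1 over Z2), with each level left-recursive on its own operator ('+' at Z0, '^' at Z1). That structure is LR(1), hence unambiguous.

Unambiguous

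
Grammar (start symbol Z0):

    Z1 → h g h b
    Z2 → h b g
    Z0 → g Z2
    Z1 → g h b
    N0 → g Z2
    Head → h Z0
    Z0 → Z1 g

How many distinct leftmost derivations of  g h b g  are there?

Parse trees for g h b g:
  [Z0 g [Z2 h b g]]
  [Z0 [Z1 g h b] g]

2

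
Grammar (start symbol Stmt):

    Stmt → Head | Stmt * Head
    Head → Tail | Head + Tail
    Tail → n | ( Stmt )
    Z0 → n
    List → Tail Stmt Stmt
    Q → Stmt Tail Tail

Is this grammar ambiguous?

(Z0, List, Q are unreachable from Stmt, so their rules don't affect L(Stmt).) Stmt → Stmt * Head | Head  ;  Head → Head + Tail | Tail  — a left-associative chain with Tail at the bottom. Each string factors uniquely by precedence.

Unambiguous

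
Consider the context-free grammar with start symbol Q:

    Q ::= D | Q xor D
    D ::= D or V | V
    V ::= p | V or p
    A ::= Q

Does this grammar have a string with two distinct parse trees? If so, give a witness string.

Witness: p or p

Derivation 1: Q ⇒ D ⇒ D or V ⇒ V or V ⇒ p or V ⇒ p or p
Derivation 2: Q ⇒ D ⇒ V ⇒ V or p ⇒ p or p

Two distinct leftmost derivations for the same string.

Ambiguous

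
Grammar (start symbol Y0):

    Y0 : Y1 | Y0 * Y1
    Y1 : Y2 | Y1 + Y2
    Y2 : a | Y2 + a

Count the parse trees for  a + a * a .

Parse trees for a + a * a:
  [Y0 [Y0 [Y1 [Y2 [Y2 a] + a]]] * [Y1 [Y2 a]]]
  [Y0 [Y0 [Y1 [Y1 [Y2 a]] + [Y2 a]]] * [Y1 [Y2 a]]]

2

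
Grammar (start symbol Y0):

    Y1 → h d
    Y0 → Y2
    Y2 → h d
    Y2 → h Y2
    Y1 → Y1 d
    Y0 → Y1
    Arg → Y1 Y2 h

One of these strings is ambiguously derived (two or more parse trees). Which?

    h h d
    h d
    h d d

h h d: 1 tree
h d: 2 trees
h d d: 1 tree

h d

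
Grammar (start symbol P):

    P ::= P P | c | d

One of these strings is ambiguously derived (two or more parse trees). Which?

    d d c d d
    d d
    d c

d d c d d: 14 trees
d d: 1 tree
d c: 1 tree

d d c d d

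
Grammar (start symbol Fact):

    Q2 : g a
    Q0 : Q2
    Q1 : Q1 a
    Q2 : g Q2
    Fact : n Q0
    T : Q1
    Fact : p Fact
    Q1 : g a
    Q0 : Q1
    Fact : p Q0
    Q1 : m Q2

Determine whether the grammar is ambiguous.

Witness: n g a

Derivation 1: Fact ⇒ n Q0 ⇒ n Q2 ⇒ n g a
Derivation 2: Fact ⇒ n Q0 ⇒ n Q1 ⇒ n g a

Two distinct leftmost derivations for the same string.

Ambiguous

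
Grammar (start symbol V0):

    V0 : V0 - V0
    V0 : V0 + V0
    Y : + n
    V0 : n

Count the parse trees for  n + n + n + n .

Parse trees for n + n + n + n:
  [V0 [V0 n] + [V0 [V0 n] + [V0 [V0 n] + [V0 n]]]]
  [V0 [V0 n] + [V0 [V0 [V0 n] + [V0 n]] + [V0 n]]]
  [V0 [V0 [V0 n] + [V0 n]] + [V0 [V0 n] + [V0 n]]]
  [V0 [V0 [V0 n] + [V0 [V0 n] + [V0 n]]] + [V0 n]]
  [V0 [V0 [V0 [V0 n] + [V0 n]] + [V0 n]] + [V0 n]]

5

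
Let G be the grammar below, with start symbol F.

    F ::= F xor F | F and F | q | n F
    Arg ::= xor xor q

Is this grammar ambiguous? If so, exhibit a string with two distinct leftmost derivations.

Witness: n q and q

Derivation 1: F ⇒ F and F ⇒ n F and F ⇒ n q and F ⇒ n q and q
Derivation 2: F ⇒ n F ⇒ n F and F ⇒ n q and F ⇒ n q and q

Two distinct leftmost derivations for the same string.

Ambiguous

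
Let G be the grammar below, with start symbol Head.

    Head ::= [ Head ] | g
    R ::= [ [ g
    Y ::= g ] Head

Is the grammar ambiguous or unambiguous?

Only Head is reachable from Head; ignoring the rest: Each string is a nest of matched brackets around a single atom. An opening bracket forces the recursive rule; an atom forces the base rule.

Unambiguous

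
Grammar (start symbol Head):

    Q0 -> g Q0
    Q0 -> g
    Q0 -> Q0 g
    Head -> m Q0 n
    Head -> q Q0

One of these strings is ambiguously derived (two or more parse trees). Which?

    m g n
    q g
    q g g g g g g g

q g g g g g g g

m g n: 1 tree
q g: 1 tree
q g g g g g g g: 64 trees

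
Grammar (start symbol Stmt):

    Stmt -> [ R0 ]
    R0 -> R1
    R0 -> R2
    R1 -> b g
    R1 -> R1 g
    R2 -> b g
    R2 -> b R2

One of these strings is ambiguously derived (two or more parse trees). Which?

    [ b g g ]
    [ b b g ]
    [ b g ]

[ b g ]

[ b g g ]: 1 tree
[ b b g ]: 1 tree
[ b g ]: 2 trees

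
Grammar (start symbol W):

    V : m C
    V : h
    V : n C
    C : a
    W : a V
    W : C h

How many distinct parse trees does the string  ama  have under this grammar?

Parse trees for ama:
  [W a [V m [C a]]]

1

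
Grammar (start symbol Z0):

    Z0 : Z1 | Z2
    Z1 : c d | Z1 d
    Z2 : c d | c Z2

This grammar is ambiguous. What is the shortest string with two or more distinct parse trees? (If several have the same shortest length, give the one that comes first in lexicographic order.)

length 2: c d has 2 parse trees

Two derivations of c d:
  Z0 ⇒ Z1 ⇒ c d
  Z0 ⇒ Z2 ⇒ c d

c d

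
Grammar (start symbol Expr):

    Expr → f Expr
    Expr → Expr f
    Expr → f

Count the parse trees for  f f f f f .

Parse trees for f f f f f (showing first 6 of 16):
  [Expr f [Expr f [Expr f [Expr f [Expr f]]]]]
  [Expr f [Expr f [Expr f [Expr [Expr f] f]]]]
  [Expr f [Expr f [Expr [Expr f [Expr f]] f]]]
  [Expr f [Expr f [Expr [Expr [Expr f] f] f]]]
  [Expr f [Expr [Expr f [Expr f [Expr f]]] f]]
  [Expr f [Expr [Expr f [Expr [Expr f] f]] f]]

16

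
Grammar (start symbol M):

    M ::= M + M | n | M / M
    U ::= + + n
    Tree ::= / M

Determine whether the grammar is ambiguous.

Ambiguous

Witness: n + n + n

Derivation 1: M ⇒ M + M ⇒ M + M + M ⇒ n + M + M ⇒ n + n + M ⇒ n + n + n
Derivation 2: M ⇒ M + M ⇒ n + M ⇒ n + M + M ⇒ n + n + M ⇒ n + n + n

Two distinct leftmost derivations for the same string.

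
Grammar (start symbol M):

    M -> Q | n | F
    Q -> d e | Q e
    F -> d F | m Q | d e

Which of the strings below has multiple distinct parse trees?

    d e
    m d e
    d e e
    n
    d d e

d e: 2 trees
m d e: 1 tree
d e e: 1 tree
n: 1 tree
d d e: 1 tree

d e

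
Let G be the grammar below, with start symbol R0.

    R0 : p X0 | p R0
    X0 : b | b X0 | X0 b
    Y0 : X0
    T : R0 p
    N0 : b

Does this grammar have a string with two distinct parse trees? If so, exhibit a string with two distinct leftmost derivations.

Ambiguous

Witness: p b b

Derivation 1: R0 ⇒ p X0 ⇒ p b X0 ⇒ p b b
Derivation 2: R0 ⇒ p X0 ⇒ p X0 b ⇒ p b b

Two distinct leftmost derivations for the same string.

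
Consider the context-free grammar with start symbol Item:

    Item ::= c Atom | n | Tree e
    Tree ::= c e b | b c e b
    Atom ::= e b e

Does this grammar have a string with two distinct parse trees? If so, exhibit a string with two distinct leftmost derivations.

Ambiguous

Witness: c e b e

Derivation 1: Item ⇒ c Atom ⇒ c e b e
Derivation 2: Item ⇒ Tree e ⇒ c e b e

Two distinct leftmost derivations for the same string.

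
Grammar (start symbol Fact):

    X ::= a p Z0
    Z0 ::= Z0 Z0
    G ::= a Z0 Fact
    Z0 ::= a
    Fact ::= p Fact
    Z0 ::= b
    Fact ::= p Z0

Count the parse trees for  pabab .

5

Parse trees for pabab:
  [Fact p [Z0 [Z0 a] [Z0 [Z0 b] [Z0 [Z0 a] [Z0 b]]]]]
  [Fact p [Z0 [Z0 a] [Z0 [Z0 [Z0 b] [Z0 a]] [Z0 b]]]]
  [Fact p [Z0 [Z0 [Z0 a] [Z0 b]] [Z0 [Z0 a] [Z0 b]]]]
  [Fact p [Z0 [Z0 [Z0 a] [Z0 [Z0 b] [Z0 a]]] [Z0 b]]]
  [Fact p [Z0 [Z0 [Z0 [Z0 a] [Z0 b]] [Z0 a]] [Z0 b]]]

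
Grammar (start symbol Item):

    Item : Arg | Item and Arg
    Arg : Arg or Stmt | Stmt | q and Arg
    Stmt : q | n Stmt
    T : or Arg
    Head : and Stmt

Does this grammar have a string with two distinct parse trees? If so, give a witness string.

Witness: q and q

Derivation 1: Item ⇒ Arg ⇒ q and Arg ⇒ q and Stmt ⇒ q and q
Derivation 2: Item ⇒ Item and Arg ⇒ Arg and Arg ⇒ Stmt and Arg ⇒ q and Arg ⇒ q and Stmt ⇒ q and q

Two distinct leftmost derivations for the same string.

Ambiguous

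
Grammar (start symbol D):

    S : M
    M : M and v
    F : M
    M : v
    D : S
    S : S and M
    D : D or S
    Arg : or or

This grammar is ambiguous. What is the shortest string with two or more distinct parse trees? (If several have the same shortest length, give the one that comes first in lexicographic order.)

v and v

length 1: no string has ≥2 trees
length 3: v and v has 2 parse trees

Two derivations of v and v:
  D ⇒ S ⇒ M ⇒ M and v ⇒ v and v
  D ⇒ S ⇒ S and M ⇒ M and M ⇒ v and M ⇒ v and v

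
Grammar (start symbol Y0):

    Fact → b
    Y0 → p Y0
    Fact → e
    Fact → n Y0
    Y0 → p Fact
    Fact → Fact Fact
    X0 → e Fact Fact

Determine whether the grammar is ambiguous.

Ambiguous

Witness: p b b b

Derivation 1: Y0 ⇒ p Fact ⇒ p Fact Fact ⇒ p b Fact ⇒ p b Fact Fact ⇒ p b b Fact ⇒ p b b b
Derivation 2: Y0 ⇒ p Fact ⇒ p Fact Fact ⇒ p Fact Fact Fact ⇒ p b Fact Fact ⇒ p b b Fact ⇒ p b b b

Two distinct leftmost derivations for the same string.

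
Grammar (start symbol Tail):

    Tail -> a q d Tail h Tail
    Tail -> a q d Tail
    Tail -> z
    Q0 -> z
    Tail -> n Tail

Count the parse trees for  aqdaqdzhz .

2

Parse trees for aqdaqdzhz:
  [Tail a q d [Tail a q d [Tail z]] h [Tail z]]
  [Tail a q d [Tail a q d [Tail z] h [Tail z]]]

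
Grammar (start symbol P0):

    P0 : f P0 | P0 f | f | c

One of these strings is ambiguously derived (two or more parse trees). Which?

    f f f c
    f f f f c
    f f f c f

f f f c f

f f f c: 1 tree
f f f f c: 1 tree
f f f c f: 4 trees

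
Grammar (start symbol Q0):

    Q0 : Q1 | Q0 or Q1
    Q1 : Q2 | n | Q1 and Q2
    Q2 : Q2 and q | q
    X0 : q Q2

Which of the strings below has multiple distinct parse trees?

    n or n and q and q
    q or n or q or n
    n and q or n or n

n or n and q and q: 2 trees
q or n or q or n: 1 tree
n and q or n or n: 1 tree

n or n and q and q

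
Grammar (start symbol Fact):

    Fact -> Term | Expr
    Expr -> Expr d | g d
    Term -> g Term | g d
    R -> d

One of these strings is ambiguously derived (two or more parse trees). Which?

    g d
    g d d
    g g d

g d: 2 trees
g d d: 1 tree
g g d: 1 tree

g d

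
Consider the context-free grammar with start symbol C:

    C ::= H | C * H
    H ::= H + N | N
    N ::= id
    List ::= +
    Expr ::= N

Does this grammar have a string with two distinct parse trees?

Unambiguous

Only C, H, N are reachable from C; ignoring the rest: The grammar is stratified — C handles '*' (left-recursive), H handles '+', N atoms. Each operator has a fixed associativity and precedence level, so every string has one parse.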